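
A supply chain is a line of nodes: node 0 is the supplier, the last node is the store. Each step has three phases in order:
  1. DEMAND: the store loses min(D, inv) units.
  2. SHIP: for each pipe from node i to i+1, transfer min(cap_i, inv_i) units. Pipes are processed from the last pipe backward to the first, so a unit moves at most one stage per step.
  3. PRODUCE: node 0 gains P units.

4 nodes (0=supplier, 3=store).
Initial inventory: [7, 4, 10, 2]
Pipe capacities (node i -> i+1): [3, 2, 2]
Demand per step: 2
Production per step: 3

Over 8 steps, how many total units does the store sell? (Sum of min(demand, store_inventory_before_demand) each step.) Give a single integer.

Step 1: sold=2 (running total=2) -> [7 5 10 2]
Step 2: sold=2 (running total=4) -> [7 6 10 2]
Step 3: sold=2 (running total=6) -> [7 7 10 2]
Step 4: sold=2 (running total=8) -> [7 8 10 2]
Step 5: sold=2 (running total=10) -> [7 9 10 2]
Step 6: sold=2 (running total=12) -> [7 10 10 2]
Step 7: sold=2 (running total=14) -> [7 11 10 2]
Step 8: sold=2 (running total=16) -> [7 12 10 2]

Answer: 16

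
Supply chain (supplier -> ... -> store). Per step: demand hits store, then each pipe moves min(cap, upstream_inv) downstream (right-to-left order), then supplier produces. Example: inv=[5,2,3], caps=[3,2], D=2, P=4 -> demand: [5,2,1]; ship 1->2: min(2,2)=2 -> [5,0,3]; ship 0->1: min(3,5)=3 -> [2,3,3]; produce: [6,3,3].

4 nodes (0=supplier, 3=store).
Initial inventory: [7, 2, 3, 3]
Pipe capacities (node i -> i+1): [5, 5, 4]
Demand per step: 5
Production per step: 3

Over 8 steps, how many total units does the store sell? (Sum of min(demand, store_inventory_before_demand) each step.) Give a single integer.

Answer: 27

Derivation:
Step 1: sold=3 (running total=3) -> [5 5 2 3]
Step 2: sold=3 (running total=6) -> [3 5 5 2]
Step 3: sold=2 (running total=8) -> [3 3 6 4]
Step 4: sold=4 (running total=12) -> [3 3 5 4]
Step 5: sold=4 (running total=16) -> [3 3 4 4]
Step 6: sold=4 (running total=20) -> [3 3 3 4]
Step 7: sold=4 (running total=24) -> [3 3 3 3]
Step 8: sold=3 (running total=27) -> [3 3 3 3]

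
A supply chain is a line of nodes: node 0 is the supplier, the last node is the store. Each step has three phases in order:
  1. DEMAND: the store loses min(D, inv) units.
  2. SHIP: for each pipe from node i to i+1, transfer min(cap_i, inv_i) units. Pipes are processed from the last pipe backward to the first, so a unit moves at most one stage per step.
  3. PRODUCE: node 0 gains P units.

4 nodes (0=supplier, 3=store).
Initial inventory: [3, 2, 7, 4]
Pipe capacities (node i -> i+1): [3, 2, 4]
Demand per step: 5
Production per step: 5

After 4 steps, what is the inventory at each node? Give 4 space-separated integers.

Step 1: demand=5,sold=4 ship[2->3]=4 ship[1->2]=2 ship[0->1]=3 prod=5 -> inv=[5 3 5 4]
Step 2: demand=5,sold=4 ship[2->3]=4 ship[1->2]=2 ship[0->1]=3 prod=5 -> inv=[7 4 3 4]
Step 3: demand=5,sold=4 ship[2->3]=3 ship[1->2]=2 ship[0->1]=3 prod=5 -> inv=[9 5 2 3]
Step 4: demand=5,sold=3 ship[2->3]=2 ship[1->2]=2 ship[0->1]=3 prod=5 -> inv=[11 6 2 2]

11 6 2 2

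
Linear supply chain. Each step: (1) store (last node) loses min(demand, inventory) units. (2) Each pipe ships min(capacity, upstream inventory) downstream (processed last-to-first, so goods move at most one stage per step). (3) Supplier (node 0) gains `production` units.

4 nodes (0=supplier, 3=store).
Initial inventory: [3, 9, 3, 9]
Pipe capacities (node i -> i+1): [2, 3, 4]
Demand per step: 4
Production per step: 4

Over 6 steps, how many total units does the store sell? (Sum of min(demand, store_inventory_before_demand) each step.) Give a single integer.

Step 1: sold=4 (running total=4) -> [5 8 3 8]
Step 2: sold=4 (running total=8) -> [7 7 3 7]
Step 3: sold=4 (running total=12) -> [9 6 3 6]
Step 4: sold=4 (running total=16) -> [11 5 3 5]
Step 5: sold=4 (running total=20) -> [13 4 3 4]
Step 6: sold=4 (running total=24) -> [15 3 3 3]

Answer: 24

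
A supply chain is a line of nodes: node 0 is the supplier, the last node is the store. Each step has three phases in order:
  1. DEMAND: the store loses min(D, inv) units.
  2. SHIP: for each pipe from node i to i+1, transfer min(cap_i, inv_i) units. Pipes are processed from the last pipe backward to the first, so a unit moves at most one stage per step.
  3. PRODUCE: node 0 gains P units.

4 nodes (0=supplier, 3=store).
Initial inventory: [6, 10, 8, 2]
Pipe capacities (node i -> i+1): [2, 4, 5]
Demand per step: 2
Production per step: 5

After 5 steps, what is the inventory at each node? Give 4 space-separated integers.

Step 1: demand=2,sold=2 ship[2->3]=5 ship[1->2]=4 ship[0->1]=2 prod=5 -> inv=[9 8 7 5]
Step 2: demand=2,sold=2 ship[2->3]=5 ship[1->2]=4 ship[0->1]=2 prod=5 -> inv=[12 6 6 8]
Step 3: demand=2,sold=2 ship[2->3]=5 ship[1->2]=4 ship[0->1]=2 prod=5 -> inv=[15 4 5 11]
Step 4: demand=2,sold=2 ship[2->3]=5 ship[1->2]=4 ship[0->1]=2 prod=5 -> inv=[18 2 4 14]
Step 5: demand=2,sold=2 ship[2->3]=4 ship[1->2]=2 ship[0->1]=2 prod=5 -> inv=[21 2 2 16]

21 2 2 16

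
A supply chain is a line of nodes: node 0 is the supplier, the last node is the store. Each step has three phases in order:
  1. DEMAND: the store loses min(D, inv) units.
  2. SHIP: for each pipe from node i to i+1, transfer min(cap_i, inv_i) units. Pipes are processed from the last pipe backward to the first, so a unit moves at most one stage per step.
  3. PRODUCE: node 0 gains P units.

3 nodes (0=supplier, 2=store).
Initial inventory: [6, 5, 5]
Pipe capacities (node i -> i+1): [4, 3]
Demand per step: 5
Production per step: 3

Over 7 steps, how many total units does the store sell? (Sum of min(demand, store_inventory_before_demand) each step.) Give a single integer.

Answer: 23

Derivation:
Step 1: sold=5 (running total=5) -> [5 6 3]
Step 2: sold=3 (running total=8) -> [4 7 3]
Step 3: sold=3 (running total=11) -> [3 8 3]
Step 4: sold=3 (running total=14) -> [3 8 3]
Step 5: sold=3 (running total=17) -> [3 8 3]
Step 6: sold=3 (running total=20) -> [3 8 3]
Step 7: sold=3 (running total=23) -> [3 8 3]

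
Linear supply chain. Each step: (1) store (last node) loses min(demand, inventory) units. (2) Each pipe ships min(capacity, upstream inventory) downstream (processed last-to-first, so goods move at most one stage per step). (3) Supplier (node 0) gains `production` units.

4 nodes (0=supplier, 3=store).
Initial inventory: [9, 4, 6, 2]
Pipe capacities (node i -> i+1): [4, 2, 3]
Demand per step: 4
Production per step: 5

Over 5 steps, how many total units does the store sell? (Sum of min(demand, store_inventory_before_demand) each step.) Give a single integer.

Step 1: sold=2 (running total=2) -> [10 6 5 3]
Step 2: sold=3 (running total=5) -> [11 8 4 3]
Step 3: sold=3 (running total=8) -> [12 10 3 3]
Step 4: sold=3 (running total=11) -> [13 12 2 3]
Step 5: sold=3 (running total=14) -> [14 14 2 2]

Answer: 14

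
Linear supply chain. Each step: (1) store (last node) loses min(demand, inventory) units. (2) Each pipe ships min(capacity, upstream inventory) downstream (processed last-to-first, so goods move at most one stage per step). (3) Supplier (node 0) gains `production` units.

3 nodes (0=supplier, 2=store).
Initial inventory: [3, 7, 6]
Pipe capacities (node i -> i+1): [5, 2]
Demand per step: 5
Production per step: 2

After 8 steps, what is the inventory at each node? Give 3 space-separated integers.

Step 1: demand=5,sold=5 ship[1->2]=2 ship[0->1]=3 prod=2 -> inv=[2 8 3]
Step 2: demand=5,sold=3 ship[1->2]=2 ship[0->1]=2 prod=2 -> inv=[2 8 2]
Step 3: demand=5,sold=2 ship[1->2]=2 ship[0->1]=2 prod=2 -> inv=[2 8 2]
Step 4: demand=5,sold=2 ship[1->2]=2 ship[0->1]=2 prod=2 -> inv=[2 8 2]
Step 5: demand=5,sold=2 ship[1->2]=2 ship[0->1]=2 prod=2 -> inv=[2 8 2]
Step 6: demand=5,sold=2 ship[1->2]=2 ship[0->1]=2 prod=2 -> inv=[2 8 2]
Step 7: demand=5,sold=2 ship[1->2]=2 ship[0->1]=2 prod=2 -> inv=[2 8 2]
Step 8: demand=5,sold=2 ship[1->2]=2 ship[0->1]=2 prod=2 -> inv=[2 8 2]

2 8 2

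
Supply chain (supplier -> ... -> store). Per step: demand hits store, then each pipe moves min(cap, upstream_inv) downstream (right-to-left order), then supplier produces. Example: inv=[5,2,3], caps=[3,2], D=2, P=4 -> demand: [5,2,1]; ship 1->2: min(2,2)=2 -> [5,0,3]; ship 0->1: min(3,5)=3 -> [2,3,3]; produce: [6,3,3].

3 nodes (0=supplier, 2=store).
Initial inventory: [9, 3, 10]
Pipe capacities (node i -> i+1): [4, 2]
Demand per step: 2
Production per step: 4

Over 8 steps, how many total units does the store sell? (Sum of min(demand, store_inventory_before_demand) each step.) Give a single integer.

Answer: 16

Derivation:
Step 1: sold=2 (running total=2) -> [9 5 10]
Step 2: sold=2 (running total=4) -> [9 7 10]
Step 3: sold=2 (running total=6) -> [9 9 10]
Step 4: sold=2 (running total=8) -> [9 11 10]
Step 5: sold=2 (running total=10) -> [9 13 10]
Step 6: sold=2 (running total=12) -> [9 15 10]
Step 7: sold=2 (running total=14) -> [9 17 10]
Step 8: sold=2 (running total=16) -> [9 19 10]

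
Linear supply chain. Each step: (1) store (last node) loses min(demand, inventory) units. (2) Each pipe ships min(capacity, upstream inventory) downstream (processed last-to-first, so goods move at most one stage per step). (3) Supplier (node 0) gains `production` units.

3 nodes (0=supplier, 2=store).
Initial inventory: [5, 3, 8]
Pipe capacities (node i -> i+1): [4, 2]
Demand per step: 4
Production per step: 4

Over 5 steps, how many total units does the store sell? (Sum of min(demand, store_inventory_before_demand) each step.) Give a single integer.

Answer: 16

Derivation:
Step 1: sold=4 (running total=4) -> [5 5 6]
Step 2: sold=4 (running total=8) -> [5 7 4]
Step 3: sold=4 (running total=12) -> [5 9 2]
Step 4: sold=2 (running total=14) -> [5 11 2]
Step 5: sold=2 (running total=16) -> [5 13 2]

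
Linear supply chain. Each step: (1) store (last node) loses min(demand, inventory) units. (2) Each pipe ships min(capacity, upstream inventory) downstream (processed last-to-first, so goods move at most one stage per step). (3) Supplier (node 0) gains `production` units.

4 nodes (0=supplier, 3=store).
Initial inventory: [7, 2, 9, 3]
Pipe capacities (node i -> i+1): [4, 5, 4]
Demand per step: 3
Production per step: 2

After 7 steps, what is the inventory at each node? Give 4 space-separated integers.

Step 1: demand=3,sold=3 ship[2->3]=4 ship[1->2]=2 ship[0->1]=4 prod=2 -> inv=[5 4 7 4]
Step 2: demand=3,sold=3 ship[2->3]=4 ship[1->2]=4 ship[0->1]=4 prod=2 -> inv=[3 4 7 5]
Step 3: demand=3,sold=3 ship[2->3]=4 ship[1->2]=4 ship[0->1]=3 prod=2 -> inv=[2 3 7 6]
Step 4: demand=3,sold=3 ship[2->3]=4 ship[1->2]=3 ship[0->1]=2 prod=2 -> inv=[2 2 6 7]
Step 5: demand=3,sold=3 ship[2->3]=4 ship[1->2]=2 ship[0->1]=2 prod=2 -> inv=[2 2 4 8]
Step 6: demand=3,sold=3 ship[2->3]=4 ship[1->2]=2 ship[0->1]=2 prod=2 -> inv=[2 2 2 9]
Step 7: demand=3,sold=3 ship[2->3]=2 ship[1->2]=2 ship[0->1]=2 prod=2 -> inv=[2 2 2 8]

2 2 2 8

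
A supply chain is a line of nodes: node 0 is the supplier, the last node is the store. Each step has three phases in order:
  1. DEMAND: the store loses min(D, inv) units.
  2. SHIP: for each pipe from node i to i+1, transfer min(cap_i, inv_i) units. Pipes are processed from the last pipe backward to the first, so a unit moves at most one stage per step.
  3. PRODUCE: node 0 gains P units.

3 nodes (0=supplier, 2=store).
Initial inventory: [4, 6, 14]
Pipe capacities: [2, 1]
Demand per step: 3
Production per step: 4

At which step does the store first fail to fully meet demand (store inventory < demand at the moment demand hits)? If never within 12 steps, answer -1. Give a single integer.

Step 1: demand=3,sold=3 ship[1->2]=1 ship[0->1]=2 prod=4 -> [6 7 12]
Step 2: demand=3,sold=3 ship[1->2]=1 ship[0->1]=2 prod=4 -> [8 8 10]
Step 3: demand=3,sold=3 ship[1->2]=1 ship[0->1]=2 prod=4 -> [10 9 8]
Step 4: demand=3,sold=3 ship[1->2]=1 ship[0->1]=2 prod=4 -> [12 10 6]
Step 5: demand=3,sold=3 ship[1->2]=1 ship[0->1]=2 prod=4 -> [14 11 4]
Step 6: demand=3,sold=3 ship[1->2]=1 ship[0->1]=2 prod=4 -> [16 12 2]
Step 7: demand=3,sold=2 ship[1->2]=1 ship[0->1]=2 prod=4 -> [18 13 1]
Step 8: demand=3,sold=1 ship[1->2]=1 ship[0->1]=2 prod=4 -> [20 14 1]
Step 9: demand=3,sold=1 ship[1->2]=1 ship[0->1]=2 prod=4 -> [22 15 1]
Step 10: demand=3,sold=1 ship[1->2]=1 ship[0->1]=2 prod=4 -> [24 16 1]
Step 11: demand=3,sold=1 ship[1->2]=1 ship[0->1]=2 prod=4 -> [26 17 1]
Step 12: demand=3,sold=1 ship[1->2]=1 ship[0->1]=2 prod=4 -> [28 18 1]
First stockout at step 7

7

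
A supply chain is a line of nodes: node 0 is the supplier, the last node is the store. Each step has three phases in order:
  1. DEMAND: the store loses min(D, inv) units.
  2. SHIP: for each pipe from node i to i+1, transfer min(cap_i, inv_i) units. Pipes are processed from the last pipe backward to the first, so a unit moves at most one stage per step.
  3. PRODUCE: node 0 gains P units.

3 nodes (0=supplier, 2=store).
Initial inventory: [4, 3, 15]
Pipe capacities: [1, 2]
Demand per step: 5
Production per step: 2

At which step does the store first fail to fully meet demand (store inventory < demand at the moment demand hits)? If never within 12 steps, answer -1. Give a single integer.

Step 1: demand=5,sold=5 ship[1->2]=2 ship[0->1]=1 prod=2 -> [5 2 12]
Step 2: demand=5,sold=5 ship[1->2]=2 ship[0->1]=1 prod=2 -> [6 1 9]
Step 3: demand=5,sold=5 ship[1->2]=1 ship[0->1]=1 prod=2 -> [7 1 5]
Step 4: demand=5,sold=5 ship[1->2]=1 ship[0->1]=1 prod=2 -> [8 1 1]
Step 5: demand=5,sold=1 ship[1->2]=1 ship[0->1]=1 prod=2 -> [9 1 1]
Step 6: demand=5,sold=1 ship[1->2]=1 ship[0->1]=1 prod=2 -> [10 1 1]
Step 7: demand=5,sold=1 ship[1->2]=1 ship[0->1]=1 prod=2 -> [11 1 1]
Step 8: demand=5,sold=1 ship[1->2]=1 ship[0->1]=1 prod=2 -> [12 1 1]
Step 9: demand=5,sold=1 ship[1->2]=1 ship[0->1]=1 prod=2 -> [13 1 1]
Step 10: demand=5,sold=1 ship[1->2]=1 ship[0->1]=1 prod=2 -> [14 1 1]
Step 11: demand=5,sold=1 ship[1->2]=1 ship[0->1]=1 prod=2 -> [15 1 1]
Step 12: demand=5,sold=1 ship[1->2]=1 ship[0->1]=1 prod=2 -> [16 1 1]
First stockout at step 5

5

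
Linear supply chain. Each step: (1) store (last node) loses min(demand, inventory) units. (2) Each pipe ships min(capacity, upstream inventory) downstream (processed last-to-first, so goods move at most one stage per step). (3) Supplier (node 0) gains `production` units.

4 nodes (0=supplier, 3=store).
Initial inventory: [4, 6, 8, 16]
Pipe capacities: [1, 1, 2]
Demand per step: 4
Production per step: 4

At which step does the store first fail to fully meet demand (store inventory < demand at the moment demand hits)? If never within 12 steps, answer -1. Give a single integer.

Step 1: demand=4,sold=4 ship[2->3]=2 ship[1->2]=1 ship[0->1]=1 prod=4 -> [7 6 7 14]
Step 2: demand=4,sold=4 ship[2->3]=2 ship[1->2]=1 ship[0->1]=1 prod=4 -> [10 6 6 12]
Step 3: demand=4,sold=4 ship[2->3]=2 ship[1->2]=1 ship[0->1]=1 prod=4 -> [13 6 5 10]
Step 4: demand=4,sold=4 ship[2->3]=2 ship[1->2]=1 ship[0->1]=1 prod=4 -> [16 6 4 8]
Step 5: demand=4,sold=4 ship[2->3]=2 ship[1->2]=1 ship[0->1]=1 prod=4 -> [19 6 3 6]
Step 6: demand=4,sold=4 ship[2->3]=2 ship[1->2]=1 ship[0->1]=1 prod=4 -> [22 6 2 4]
Step 7: demand=4,sold=4 ship[2->3]=2 ship[1->2]=1 ship[0->1]=1 prod=4 -> [25 6 1 2]
Step 8: demand=4,sold=2 ship[2->3]=1 ship[1->2]=1 ship[0->1]=1 prod=4 -> [28 6 1 1]
Step 9: demand=4,sold=1 ship[2->3]=1 ship[1->2]=1 ship[0->1]=1 prod=4 -> [31 6 1 1]
Step 10: demand=4,sold=1 ship[2->3]=1 ship[1->2]=1 ship[0->1]=1 prod=4 -> [34 6 1 1]
Step 11: demand=4,sold=1 ship[2->3]=1 ship[1->2]=1 ship[0->1]=1 prod=4 -> [37 6 1 1]
Step 12: demand=4,sold=1 ship[2->3]=1 ship[1->2]=1 ship[0->1]=1 prod=4 -> [40 6 1 1]
First stockout at step 8

8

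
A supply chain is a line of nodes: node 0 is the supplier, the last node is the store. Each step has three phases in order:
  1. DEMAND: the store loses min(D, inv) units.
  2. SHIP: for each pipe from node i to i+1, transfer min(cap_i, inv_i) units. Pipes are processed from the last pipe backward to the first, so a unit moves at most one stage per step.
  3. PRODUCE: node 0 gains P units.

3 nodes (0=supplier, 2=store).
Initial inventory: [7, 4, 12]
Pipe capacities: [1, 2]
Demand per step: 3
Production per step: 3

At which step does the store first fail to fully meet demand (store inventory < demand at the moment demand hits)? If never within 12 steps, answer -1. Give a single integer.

Step 1: demand=3,sold=3 ship[1->2]=2 ship[0->1]=1 prod=3 -> [9 3 11]
Step 2: demand=3,sold=3 ship[1->2]=2 ship[0->1]=1 prod=3 -> [11 2 10]
Step 3: demand=3,sold=3 ship[1->2]=2 ship[0->1]=1 prod=3 -> [13 1 9]
Step 4: demand=3,sold=3 ship[1->2]=1 ship[0->1]=1 prod=3 -> [15 1 7]
Step 5: demand=3,sold=3 ship[1->2]=1 ship[0->1]=1 prod=3 -> [17 1 5]
Step 6: demand=3,sold=3 ship[1->2]=1 ship[0->1]=1 prod=3 -> [19 1 3]
Step 7: demand=3,sold=3 ship[1->2]=1 ship[0->1]=1 prod=3 -> [21 1 1]
Step 8: demand=3,sold=1 ship[1->2]=1 ship[0->1]=1 prod=3 -> [23 1 1]
Step 9: demand=3,sold=1 ship[1->2]=1 ship[0->1]=1 prod=3 -> [25 1 1]
Step 10: demand=3,sold=1 ship[1->2]=1 ship[0->1]=1 prod=3 -> [27 1 1]
Step 11: demand=3,sold=1 ship[1->2]=1 ship[0->1]=1 prod=3 -> [29 1 1]
Step 12: demand=3,sold=1 ship[1->2]=1 ship[0->1]=1 prod=3 -> [31 1 1]
First stockout at step 8

8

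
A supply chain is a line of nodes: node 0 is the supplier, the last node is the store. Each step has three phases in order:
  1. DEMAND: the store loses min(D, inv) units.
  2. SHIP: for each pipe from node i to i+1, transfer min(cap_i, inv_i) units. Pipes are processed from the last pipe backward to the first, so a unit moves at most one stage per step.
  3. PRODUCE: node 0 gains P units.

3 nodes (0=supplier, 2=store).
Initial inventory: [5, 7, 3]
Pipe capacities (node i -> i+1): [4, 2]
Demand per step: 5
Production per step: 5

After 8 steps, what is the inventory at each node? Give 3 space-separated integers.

Step 1: demand=5,sold=3 ship[1->2]=2 ship[0->1]=4 prod=5 -> inv=[6 9 2]
Step 2: demand=5,sold=2 ship[1->2]=2 ship[0->1]=4 prod=5 -> inv=[7 11 2]
Step 3: demand=5,sold=2 ship[1->2]=2 ship[0->1]=4 prod=5 -> inv=[8 13 2]
Step 4: demand=5,sold=2 ship[1->2]=2 ship[0->1]=4 prod=5 -> inv=[9 15 2]
Step 5: demand=5,sold=2 ship[1->2]=2 ship[0->1]=4 prod=5 -> inv=[10 17 2]
Step 6: demand=5,sold=2 ship[1->2]=2 ship[0->1]=4 prod=5 -> inv=[11 19 2]
Step 7: demand=5,sold=2 ship[1->2]=2 ship[0->1]=4 prod=5 -> inv=[12 21 2]
Step 8: demand=5,sold=2 ship[1->2]=2 ship[0->1]=4 prod=5 -> inv=[13 23 2]

13 23 2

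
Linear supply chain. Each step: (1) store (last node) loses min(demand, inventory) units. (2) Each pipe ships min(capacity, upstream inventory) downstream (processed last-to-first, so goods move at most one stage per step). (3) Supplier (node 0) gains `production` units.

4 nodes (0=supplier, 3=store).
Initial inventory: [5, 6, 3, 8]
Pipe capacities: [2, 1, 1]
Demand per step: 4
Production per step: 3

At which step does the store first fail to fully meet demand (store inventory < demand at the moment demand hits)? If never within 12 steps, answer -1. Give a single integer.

Step 1: demand=4,sold=4 ship[2->3]=1 ship[1->2]=1 ship[0->1]=2 prod=3 -> [6 7 3 5]
Step 2: demand=4,sold=4 ship[2->3]=1 ship[1->2]=1 ship[0->1]=2 prod=3 -> [7 8 3 2]
Step 3: demand=4,sold=2 ship[2->3]=1 ship[1->2]=1 ship[0->1]=2 prod=3 -> [8 9 3 1]
Step 4: demand=4,sold=1 ship[2->3]=1 ship[1->2]=1 ship[0->1]=2 prod=3 -> [9 10 3 1]
Step 5: demand=4,sold=1 ship[2->3]=1 ship[1->2]=1 ship[0->1]=2 prod=3 -> [10 11 3 1]
Step 6: demand=4,sold=1 ship[2->3]=1 ship[1->2]=1 ship[0->1]=2 prod=3 -> [11 12 3 1]
Step 7: demand=4,sold=1 ship[2->3]=1 ship[1->2]=1 ship[0->1]=2 prod=3 -> [12 13 3 1]
Step 8: demand=4,sold=1 ship[2->3]=1 ship[1->2]=1 ship[0->1]=2 prod=3 -> [13 14 3 1]
Step 9: demand=4,sold=1 ship[2->3]=1 ship[1->2]=1 ship[0->1]=2 prod=3 -> [14 15 3 1]
Step 10: demand=4,sold=1 ship[2->3]=1 ship[1->2]=1 ship[0->1]=2 prod=3 -> [15 16 3 1]
Step 11: demand=4,sold=1 ship[2->3]=1 ship[1->2]=1 ship[0->1]=2 prod=3 -> [16 17 3 1]
Step 12: demand=4,sold=1 ship[2->3]=1 ship[1->2]=1 ship[0->1]=2 prod=3 -> [17 18 3 1]
First stockout at step 3

3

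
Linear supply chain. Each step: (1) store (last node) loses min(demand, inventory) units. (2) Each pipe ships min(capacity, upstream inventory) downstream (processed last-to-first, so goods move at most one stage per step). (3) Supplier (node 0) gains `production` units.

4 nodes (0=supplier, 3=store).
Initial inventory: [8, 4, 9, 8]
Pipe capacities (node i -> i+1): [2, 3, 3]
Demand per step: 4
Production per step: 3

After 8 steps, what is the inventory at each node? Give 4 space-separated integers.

Step 1: demand=4,sold=4 ship[2->3]=3 ship[1->2]=3 ship[0->1]=2 prod=3 -> inv=[9 3 9 7]
Step 2: demand=4,sold=4 ship[2->3]=3 ship[1->2]=3 ship[0->1]=2 prod=3 -> inv=[10 2 9 6]
Step 3: demand=4,sold=4 ship[2->3]=3 ship[1->2]=2 ship[0->1]=2 prod=3 -> inv=[11 2 8 5]
Step 4: demand=4,sold=4 ship[2->3]=3 ship[1->2]=2 ship[0->1]=2 prod=3 -> inv=[12 2 7 4]
Step 5: demand=4,sold=4 ship[2->3]=3 ship[1->2]=2 ship[0->1]=2 prod=3 -> inv=[13 2 6 3]
Step 6: demand=4,sold=3 ship[2->3]=3 ship[1->2]=2 ship[0->1]=2 prod=3 -> inv=[14 2 5 3]
Step 7: demand=4,sold=3 ship[2->3]=3 ship[1->2]=2 ship[0->1]=2 prod=3 -> inv=[15 2 4 3]
Step 8: demand=4,sold=3 ship[2->3]=3 ship[1->2]=2 ship[0->1]=2 prod=3 -> inv=[16 2 3 3]

16 2 3 3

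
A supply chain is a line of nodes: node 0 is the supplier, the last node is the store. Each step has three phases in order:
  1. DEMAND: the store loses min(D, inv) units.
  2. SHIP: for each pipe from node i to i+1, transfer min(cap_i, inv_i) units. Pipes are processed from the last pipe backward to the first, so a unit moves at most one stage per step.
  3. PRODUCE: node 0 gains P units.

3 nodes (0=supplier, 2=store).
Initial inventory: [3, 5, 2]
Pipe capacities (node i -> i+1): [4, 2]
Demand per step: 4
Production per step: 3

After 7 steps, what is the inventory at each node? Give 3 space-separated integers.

Step 1: demand=4,sold=2 ship[1->2]=2 ship[0->1]=3 prod=3 -> inv=[3 6 2]
Step 2: demand=4,sold=2 ship[1->2]=2 ship[0->1]=3 prod=3 -> inv=[3 7 2]
Step 3: demand=4,sold=2 ship[1->2]=2 ship[0->1]=3 prod=3 -> inv=[3 8 2]
Step 4: demand=4,sold=2 ship[1->2]=2 ship[0->1]=3 prod=3 -> inv=[3 9 2]
Step 5: demand=4,sold=2 ship[1->2]=2 ship[0->1]=3 prod=3 -> inv=[3 10 2]
Step 6: demand=4,sold=2 ship[1->2]=2 ship[0->1]=3 prod=3 -> inv=[3 11 2]
Step 7: demand=4,sold=2 ship[1->2]=2 ship[0->1]=3 prod=3 -> inv=[3 12 2]

3 12 2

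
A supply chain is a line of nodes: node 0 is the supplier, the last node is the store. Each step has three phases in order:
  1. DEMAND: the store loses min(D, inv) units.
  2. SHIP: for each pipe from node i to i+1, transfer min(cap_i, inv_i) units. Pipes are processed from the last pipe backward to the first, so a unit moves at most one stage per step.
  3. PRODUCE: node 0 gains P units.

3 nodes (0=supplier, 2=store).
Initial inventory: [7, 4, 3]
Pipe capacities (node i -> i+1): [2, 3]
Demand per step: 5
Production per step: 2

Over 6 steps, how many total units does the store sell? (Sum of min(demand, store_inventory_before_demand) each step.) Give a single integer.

Step 1: sold=3 (running total=3) -> [7 3 3]
Step 2: sold=3 (running total=6) -> [7 2 3]
Step 3: sold=3 (running total=9) -> [7 2 2]
Step 4: sold=2 (running total=11) -> [7 2 2]
Step 5: sold=2 (running total=13) -> [7 2 2]
Step 6: sold=2 (running total=15) -> [7 2 2]

Answer: 15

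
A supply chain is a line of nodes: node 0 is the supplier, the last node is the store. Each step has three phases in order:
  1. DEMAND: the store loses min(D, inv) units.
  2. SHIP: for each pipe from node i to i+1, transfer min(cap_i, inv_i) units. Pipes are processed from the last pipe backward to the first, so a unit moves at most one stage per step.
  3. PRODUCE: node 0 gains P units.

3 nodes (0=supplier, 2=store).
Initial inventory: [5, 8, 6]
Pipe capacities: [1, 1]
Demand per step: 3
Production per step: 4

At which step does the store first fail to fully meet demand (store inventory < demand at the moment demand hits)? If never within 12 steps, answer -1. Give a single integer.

Step 1: demand=3,sold=3 ship[1->2]=1 ship[0->1]=1 prod=4 -> [8 8 4]
Step 2: demand=3,sold=3 ship[1->2]=1 ship[0->1]=1 prod=4 -> [11 8 2]
Step 3: demand=3,sold=2 ship[1->2]=1 ship[0->1]=1 prod=4 -> [14 8 1]
Step 4: demand=3,sold=1 ship[1->2]=1 ship[0->1]=1 prod=4 -> [17 8 1]
Step 5: demand=3,sold=1 ship[1->2]=1 ship[0->1]=1 prod=4 -> [20 8 1]
Step 6: demand=3,sold=1 ship[1->2]=1 ship[0->1]=1 prod=4 -> [23 8 1]
Step 7: demand=3,sold=1 ship[1->2]=1 ship[0->1]=1 prod=4 -> [26 8 1]
Step 8: demand=3,sold=1 ship[1->2]=1 ship[0->1]=1 prod=4 -> [29 8 1]
Step 9: demand=3,sold=1 ship[1->2]=1 ship[0->1]=1 prod=4 -> [32 8 1]
Step 10: demand=3,sold=1 ship[1->2]=1 ship[0->1]=1 prod=4 -> [35 8 1]
Step 11: demand=3,sold=1 ship[1->2]=1 ship[0->1]=1 prod=4 -> [38 8 1]
Step 12: demand=3,sold=1 ship[1->2]=1 ship[0->1]=1 prod=4 -> [41 8 1]
First stockout at step 3

3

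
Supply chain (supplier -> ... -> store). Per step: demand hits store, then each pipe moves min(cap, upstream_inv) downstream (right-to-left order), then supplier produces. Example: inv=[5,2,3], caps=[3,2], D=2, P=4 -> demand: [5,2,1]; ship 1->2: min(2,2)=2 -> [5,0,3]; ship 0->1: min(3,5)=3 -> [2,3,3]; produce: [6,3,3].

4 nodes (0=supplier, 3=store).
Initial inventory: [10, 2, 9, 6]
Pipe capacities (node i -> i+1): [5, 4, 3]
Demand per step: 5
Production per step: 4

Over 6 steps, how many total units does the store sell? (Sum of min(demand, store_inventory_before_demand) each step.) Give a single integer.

Answer: 21

Derivation:
Step 1: sold=5 (running total=5) -> [9 5 8 4]
Step 2: sold=4 (running total=9) -> [8 6 9 3]
Step 3: sold=3 (running total=12) -> [7 7 10 3]
Step 4: sold=3 (running total=15) -> [6 8 11 3]
Step 5: sold=3 (running total=18) -> [5 9 12 3]
Step 6: sold=3 (running total=21) -> [4 10 13 3]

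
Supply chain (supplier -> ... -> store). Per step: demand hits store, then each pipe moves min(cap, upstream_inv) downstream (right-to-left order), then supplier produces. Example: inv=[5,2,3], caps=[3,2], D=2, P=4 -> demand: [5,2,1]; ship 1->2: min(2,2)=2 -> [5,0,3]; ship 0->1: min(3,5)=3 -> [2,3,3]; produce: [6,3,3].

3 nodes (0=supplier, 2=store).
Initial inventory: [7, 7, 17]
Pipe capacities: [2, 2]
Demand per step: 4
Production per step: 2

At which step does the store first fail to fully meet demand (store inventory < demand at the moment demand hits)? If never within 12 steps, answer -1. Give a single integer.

Step 1: demand=4,sold=4 ship[1->2]=2 ship[0->1]=2 prod=2 -> [7 7 15]
Step 2: demand=4,sold=4 ship[1->2]=2 ship[0->1]=2 prod=2 -> [7 7 13]
Step 3: demand=4,sold=4 ship[1->2]=2 ship[0->1]=2 prod=2 -> [7 7 11]
Step 4: demand=4,sold=4 ship[1->2]=2 ship[0->1]=2 prod=2 -> [7 7 9]
Step 5: demand=4,sold=4 ship[1->2]=2 ship[0->1]=2 prod=2 -> [7 7 7]
Step 6: demand=4,sold=4 ship[1->2]=2 ship[0->1]=2 prod=2 -> [7 7 5]
Step 7: demand=4,sold=4 ship[1->2]=2 ship[0->1]=2 prod=2 -> [7 7 3]
Step 8: demand=4,sold=3 ship[1->2]=2 ship[0->1]=2 prod=2 -> [7 7 2]
Step 9: demand=4,sold=2 ship[1->2]=2 ship[0->1]=2 prod=2 -> [7 7 2]
Step 10: demand=4,sold=2 ship[1->2]=2 ship[0->1]=2 prod=2 -> [7 7 2]
Step 11: demand=4,sold=2 ship[1->2]=2 ship[0->1]=2 prod=2 -> [7 7 2]
Step 12: demand=4,sold=2 ship[1->2]=2 ship[0->1]=2 prod=2 -> [7 7 2]
First stockout at step 8

8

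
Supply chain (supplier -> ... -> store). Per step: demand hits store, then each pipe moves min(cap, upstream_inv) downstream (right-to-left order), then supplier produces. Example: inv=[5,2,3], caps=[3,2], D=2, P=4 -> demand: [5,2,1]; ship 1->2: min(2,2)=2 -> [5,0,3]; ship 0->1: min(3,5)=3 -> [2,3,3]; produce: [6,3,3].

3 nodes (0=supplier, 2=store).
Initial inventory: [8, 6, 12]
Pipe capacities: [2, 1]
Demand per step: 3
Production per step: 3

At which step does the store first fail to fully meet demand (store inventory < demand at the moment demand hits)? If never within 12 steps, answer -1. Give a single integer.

Step 1: demand=3,sold=3 ship[1->2]=1 ship[0->1]=2 prod=3 -> [9 7 10]
Step 2: demand=3,sold=3 ship[1->2]=1 ship[0->1]=2 prod=3 -> [10 8 8]
Step 3: demand=3,sold=3 ship[1->2]=1 ship[0->1]=2 prod=3 -> [11 9 6]
Step 4: demand=3,sold=3 ship[1->2]=1 ship[0->1]=2 prod=3 -> [12 10 4]
Step 5: demand=3,sold=3 ship[1->2]=1 ship[0->1]=2 prod=3 -> [13 11 2]
Step 6: demand=3,sold=2 ship[1->2]=1 ship[0->1]=2 prod=3 -> [14 12 1]
Step 7: demand=3,sold=1 ship[1->2]=1 ship[0->1]=2 prod=3 -> [15 13 1]
Step 8: demand=3,sold=1 ship[1->2]=1 ship[0->1]=2 prod=3 -> [16 14 1]
Step 9: demand=3,sold=1 ship[1->2]=1 ship[0->1]=2 prod=3 -> [17 15 1]
Step 10: demand=3,sold=1 ship[1->2]=1 ship[0->1]=2 prod=3 -> [18 16 1]
Step 11: demand=3,sold=1 ship[1->2]=1 ship[0->1]=2 prod=3 -> [19 17 1]
Step 12: demand=3,sold=1 ship[1->2]=1 ship[0->1]=2 prod=3 -> [20 18 1]
First stockout at step 6

6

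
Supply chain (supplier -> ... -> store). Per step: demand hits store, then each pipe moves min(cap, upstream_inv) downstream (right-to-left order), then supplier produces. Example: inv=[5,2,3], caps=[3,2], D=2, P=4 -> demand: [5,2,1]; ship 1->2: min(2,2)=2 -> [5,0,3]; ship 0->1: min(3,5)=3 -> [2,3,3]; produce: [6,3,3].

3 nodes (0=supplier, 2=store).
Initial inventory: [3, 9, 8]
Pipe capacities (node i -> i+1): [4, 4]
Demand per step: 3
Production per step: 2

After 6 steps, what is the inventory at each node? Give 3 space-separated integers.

Step 1: demand=3,sold=3 ship[1->2]=4 ship[0->1]=3 prod=2 -> inv=[2 8 9]
Step 2: demand=3,sold=3 ship[1->2]=4 ship[0->1]=2 prod=2 -> inv=[2 6 10]
Step 3: demand=3,sold=3 ship[1->2]=4 ship[0->1]=2 prod=2 -> inv=[2 4 11]
Step 4: demand=3,sold=3 ship[1->2]=4 ship[0->1]=2 prod=2 -> inv=[2 2 12]
Step 5: demand=3,sold=3 ship[1->2]=2 ship[0->1]=2 prod=2 -> inv=[2 2 11]
Step 6: demand=3,sold=3 ship[1->2]=2 ship[0->1]=2 prod=2 -> inv=[2 2 10]

2 2 10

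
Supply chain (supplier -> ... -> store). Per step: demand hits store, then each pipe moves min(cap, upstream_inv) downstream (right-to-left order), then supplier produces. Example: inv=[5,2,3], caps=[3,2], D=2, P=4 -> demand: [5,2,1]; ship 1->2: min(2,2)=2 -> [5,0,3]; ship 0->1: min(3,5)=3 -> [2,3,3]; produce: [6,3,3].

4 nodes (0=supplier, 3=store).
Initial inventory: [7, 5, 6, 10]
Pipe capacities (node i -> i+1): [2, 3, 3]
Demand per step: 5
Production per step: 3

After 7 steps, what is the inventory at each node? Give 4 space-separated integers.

Step 1: demand=5,sold=5 ship[2->3]=3 ship[1->2]=3 ship[0->1]=2 prod=3 -> inv=[8 4 6 8]
Step 2: demand=5,sold=5 ship[2->3]=3 ship[1->2]=3 ship[0->1]=2 prod=3 -> inv=[9 3 6 6]
Step 3: demand=5,sold=5 ship[2->3]=3 ship[1->2]=3 ship[0->1]=2 prod=3 -> inv=[10 2 6 4]
Step 4: demand=5,sold=4 ship[2->3]=3 ship[1->2]=2 ship[0->1]=2 prod=3 -> inv=[11 2 5 3]
Step 5: demand=5,sold=3 ship[2->3]=3 ship[1->2]=2 ship[0->1]=2 prod=3 -> inv=[12 2 4 3]
Step 6: demand=5,sold=3 ship[2->3]=3 ship[1->2]=2 ship[0->1]=2 prod=3 -> inv=[13 2 3 3]
Step 7: demand=5,sold=3 ship[2->3]=3 ship[1->2]=2 ship[0->1]=2 prod=3 -> inv=[14 2 2 3]

14 2 2 3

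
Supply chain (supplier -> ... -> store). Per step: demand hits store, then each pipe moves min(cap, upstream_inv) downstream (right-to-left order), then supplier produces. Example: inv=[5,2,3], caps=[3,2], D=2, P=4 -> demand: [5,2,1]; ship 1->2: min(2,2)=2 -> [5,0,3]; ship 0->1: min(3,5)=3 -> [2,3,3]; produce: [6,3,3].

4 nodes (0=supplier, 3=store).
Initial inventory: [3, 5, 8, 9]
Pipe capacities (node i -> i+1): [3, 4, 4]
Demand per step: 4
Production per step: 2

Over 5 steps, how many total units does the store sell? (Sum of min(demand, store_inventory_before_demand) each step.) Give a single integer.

Step 1: sold=4 (running total=4) -> [2 4 8 9]
Step 2: sold=4 (running total=8) -> [2 2 8 9]
Step 3: sold=4 (running total=12) -> [2 2 6 9]
Step 4: sold=4 (running total=16) -> [2 2 4 9]
Step 5: sold=4 (running total=20) -> [2 2 2 9]

Answer: 20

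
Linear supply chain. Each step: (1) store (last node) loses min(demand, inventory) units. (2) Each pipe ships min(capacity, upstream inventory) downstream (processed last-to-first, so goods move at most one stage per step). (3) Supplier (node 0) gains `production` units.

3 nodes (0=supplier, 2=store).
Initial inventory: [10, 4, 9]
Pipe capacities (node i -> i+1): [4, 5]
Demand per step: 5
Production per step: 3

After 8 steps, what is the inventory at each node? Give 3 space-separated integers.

Step 1: demand=5,sold=5 ship[1->2]=4 ship[0->1]=4 prod=3 -> inv=[9 4 8]
Step 2: demand=5,sold=5 ship[1->2]=4 ship[0->1]=4 prod=3 -> inv=[8 4 7]
Step 3: demand=5,sold=5 ship[1->2]=4 ship[0->1]=4 prod=3 -> inv=[7 4 6]
Step 4: demand=5,sold=5 ship[1->2]=4 ship[0->1]=4 prod=3 -> inv=[6 4 5]
Step 5: demand=5,sold=5 ship[1->2]=4 ship[0->1]=4 prod=3 -> inv=[5 4 4]
Step 6: demand=5,sold=4 ship[1->2]=4 ship[0->1]=4 prod=3 -> inv=[4 4 4]
Step 7: demand=5,sold=4 ship[1->2]=4 ship[0->1]=4 prod=3 -> inv=[3 4 4]
Step 8: demand=5,sold=4 ship[1->2]=4 ship[0->1]=3 prod=3 -> inv=[3 3 4]

3 3 4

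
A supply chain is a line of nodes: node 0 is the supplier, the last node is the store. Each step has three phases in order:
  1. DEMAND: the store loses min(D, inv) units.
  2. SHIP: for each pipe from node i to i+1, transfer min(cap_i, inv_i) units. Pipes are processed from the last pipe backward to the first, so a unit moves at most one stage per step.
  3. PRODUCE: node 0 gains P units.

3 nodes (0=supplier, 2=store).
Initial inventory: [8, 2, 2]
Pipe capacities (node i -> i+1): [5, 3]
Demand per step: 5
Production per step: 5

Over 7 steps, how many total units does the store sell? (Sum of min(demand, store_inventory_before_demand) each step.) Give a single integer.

Answer: 19

Derivation:
Step 1: sold=2 (running total=2) -> [8 5 2]
Step 2: sold=2 (running total=4) -> [8 7 3]
Step 3: sold=3 (running total=7) -> [8 9 3]
Step 4: sold=3 (running total=10) -> [8 11 3]
Step 5: sold=3 (running total=13) -> [8 13 3]
Step 6: sold=3 (running total=16) -> [8 15 3]
Step 7: sold=3 (running total=19) -> [8 17 3]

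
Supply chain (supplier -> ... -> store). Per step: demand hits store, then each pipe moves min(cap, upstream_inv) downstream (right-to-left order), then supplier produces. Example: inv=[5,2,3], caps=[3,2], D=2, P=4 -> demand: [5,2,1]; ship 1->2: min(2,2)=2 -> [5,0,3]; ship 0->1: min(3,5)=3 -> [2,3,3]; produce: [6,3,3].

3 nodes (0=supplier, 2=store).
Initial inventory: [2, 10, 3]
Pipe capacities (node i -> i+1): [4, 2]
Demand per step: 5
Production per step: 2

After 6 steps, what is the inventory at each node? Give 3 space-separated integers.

Step 1: demand=5,sold=3 ship[1->2]=2 ship[0->1]=2 prod=2 -> inv=[2 10 2]
Step 2: demand=5,sold=2 ship[1->2]=2 ship[0->1]=2 prod=2 -> inv=[2 10 2]
Step 3: demand=5,sold=2 ship[1->2]=2 ship[0->1]=2 prod=2 -> inv=[2 10 2]
Step 4: demand=5,sold=2 ship[1->2]=2 ship[0->1]=2 prod=2 -> inv=[2 10 2]
Step 5: demand=5,sold=2 ship[1->2]=2 ship[0->1]=2 prod=2 -> inv=[2 10 2]
Step 6: demand=5,sold=2 ship[1->2]=2 ship[0->1]=2 prod=2 -> inv=[2 10 2]

2 10 2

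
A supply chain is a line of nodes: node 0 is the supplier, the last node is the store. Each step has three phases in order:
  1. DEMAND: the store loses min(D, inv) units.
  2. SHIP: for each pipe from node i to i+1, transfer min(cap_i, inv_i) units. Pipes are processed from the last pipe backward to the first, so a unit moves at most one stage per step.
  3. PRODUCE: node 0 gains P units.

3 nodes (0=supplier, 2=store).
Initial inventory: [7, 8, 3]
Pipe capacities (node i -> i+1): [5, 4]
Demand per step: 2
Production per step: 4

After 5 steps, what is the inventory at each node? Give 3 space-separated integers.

Step 1: demand=2,sold=2 ship[1->2]=4 ship[0->1]=5 prod=4 -> inv=[6 9 5]
Step 2: demand=2,sold=2 ship[1->2]=4 ship[0->1]=5 prod=4 -> inv=[5 10 7]
Step 3: demand=2,sold=2 ship[1->2]=4 ship[0->1]=5 prod=4 -> inv=[4 11 9]
Step 4: demand=2,sold=2 ship[1->2]=4 ship[0->1]=4 prod=4 -> inv=[4 11 11]
Step 5: demand=2,sold=2 ship[1->2]=4 ship[0->1]=4 prod=4 -> inv=[4 11 13]

4 11 13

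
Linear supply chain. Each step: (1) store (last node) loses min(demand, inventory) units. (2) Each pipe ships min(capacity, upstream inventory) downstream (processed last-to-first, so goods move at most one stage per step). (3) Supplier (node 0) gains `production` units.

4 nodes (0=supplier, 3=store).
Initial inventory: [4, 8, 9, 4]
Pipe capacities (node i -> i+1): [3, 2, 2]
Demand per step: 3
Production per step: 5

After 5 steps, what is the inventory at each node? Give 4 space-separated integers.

Step 1: demand=3,sold=3 ship[2->3]=2 ship[1->2]=2 ship[0->1]=3 prod=5 -> inv=[6 9 9 3]
Step 2: demand=3,sold=3 ship[2->3]=2 ship[1->2]=2 ship[0->1]=3 prod=5 -> inv=[8 10 9 2]
Step 3: demand=3,sold=2 ship[2->3]=2 ship[1->2]=2 ship[0->1]=3 prod=5 -> inv=[10 11 9 2]
Step 4: demand=3,sold=2 ship[2->3]=2 ship[1->2]=2 ship[0->1]=3 prod=5 -> inv=[12 12 9 2]
Step 5: demand=3,sold=2 ship[2->3]=2 ship[1->2]=2 ship[0->1]=3 prod=5 -> inv=[14 13 9 2]

14 13 9 2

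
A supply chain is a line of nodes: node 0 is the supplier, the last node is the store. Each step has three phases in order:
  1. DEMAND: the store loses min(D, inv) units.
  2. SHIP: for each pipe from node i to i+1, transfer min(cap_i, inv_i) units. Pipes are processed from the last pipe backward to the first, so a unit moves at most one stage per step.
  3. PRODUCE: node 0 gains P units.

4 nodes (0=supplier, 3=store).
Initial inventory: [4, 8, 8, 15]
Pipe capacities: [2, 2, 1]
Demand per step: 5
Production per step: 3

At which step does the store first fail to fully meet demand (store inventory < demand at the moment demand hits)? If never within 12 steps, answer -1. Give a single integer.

Step 1: demand=5,sold=5 ship[2->3]=1 ship[1->2]=2 ship[0->1]=2 prod=3 -> [5 8 9 11]
Step 2: demand=5,sold=5 ship[2->3]=1 ship[1->2]=2 ship[0->1]=2 prod=3 -> [6 8 10 7]
Step 3: demand=5,sold=5 ship[2->3]=1 ship[1->2]=2 ship[0->1]=2 prod=3 -> [7 8 11 3]
Step 4: demand=5,sold=3 ship[2->3]=1 ship[1->2]=2 ship[0->1]=2 prod=3 -> [8 8 12 1]
Step 5: demand=5,sold=1 ship[2->3]=1 ship[1->2]=2 ship[0->1]=2 prod=3 -> [9 8 13 1]
Step 6: demand=5,sold=1 ship[2->3]=1 ship[1->2]=2 ship[0->1]=2 prod=3 -> [10 8 14 1]
Step 7: demand=5,sold=1 ship[2->3]=1 ship[1->2]=2 ship[0->1]=2 prod=3 -> [11 8 15 1]
Step 8: demand=5,sold=1 ship[2->3]=1 ship[1->2]=2 ship[0->1]=2 prod=3 -> [12 8 16 1]
Step 9: demand=5,sold=1 ship[2->3]=1 ship[1->2]=2 ship[0->1]=2 prod=3 -> [13 8 17 1]
Step 10: demand=5,sold=1 ship[2->3]=1 ship[1->2]=2 ship[0->1]=2 prod=3 -> [14 8 18 1]
Step 11: demand=5,sold=1 ship[2->3]=1 ship[1->2]=2 ship[0->1]=2 prod=3 -> [15 8 19 1]
Step 12: demand=5,sold=1 ship[2->3]=1 ship[1->2]=2 ship[0->1]=2 prod=3 -> [16 8 20 1]
First stockout at step 4

4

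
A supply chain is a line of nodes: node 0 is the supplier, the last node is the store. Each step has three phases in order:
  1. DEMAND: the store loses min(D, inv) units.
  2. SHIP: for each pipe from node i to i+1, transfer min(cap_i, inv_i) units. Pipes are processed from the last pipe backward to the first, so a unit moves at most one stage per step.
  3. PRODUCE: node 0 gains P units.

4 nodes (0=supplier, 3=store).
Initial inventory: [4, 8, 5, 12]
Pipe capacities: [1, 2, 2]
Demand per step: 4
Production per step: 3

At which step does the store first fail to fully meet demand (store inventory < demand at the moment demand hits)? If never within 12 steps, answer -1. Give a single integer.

Step 1: demand=4,sold=4 ship[2->3]=2 ship[1->2]=2 ship[0->1]=1 prod=3 -> [6 7 5 10]
Step 2: demand=4,sold=4 ship[2->3]=2 ship[1->2]=2 ship[0->1]=1 prod=3 -> [8 6 5 8]
Step 3: demand=4,sold=4 ship[2->3]=2 ship[1->2]=2 ship[0->1]=1 prod=3 -> [10 5 5 6]
Step 4: demand=4,sold=4 ship[2->3]=2 ship[1->2]=2 ship[0->1]=1 prod=3 -> [12 4 5 4]
Step 5: demand=4,sold=4 ship[2->3]=2 ship[1->2]=2 ship[0->1]=1 prod=3 -> [14 3 5 2]
Step 6: demand=4,sold=2 ship[2->3]=2 ship[1->2]=2 ship[0->1]=1 prod=3 -> [16 2 5 2]
Step 7: demand=4,sold=2 ship[2->3]=2 ship[1->2]=2 ship[0->1]=1 prod=3 -> [18 1 5 2]
Step 8: demand=4,sold=2 ship[2->3]=2 ship[1->2]=1 ship[0->1]=1 prod=3 -> [20 1 4 2]
Step 9: demand=4,sold=2 ship[2->3]=2 ship[1->2]=1 ship[0->1]=1 prod=3 -> [22 1 3 2]
Step 10: demand=4,sold=2 ship[2->3]=2 ship[1->2]=1 ship[0->1]=1 prod=3 -> [24 1 2 2]
Step 11: demand=4,sold=2 ship[2->3]=2 ship[1->2]=1 ship[0->1]=1 prod=3 -> [26 1 1 2]
Step 12: demand=4,sold=2 ship[2->3]=1 ship[1->2]=1 ship[0->1]=1 prod=3 -> [28 1 1 1]
First stockout at step 6

6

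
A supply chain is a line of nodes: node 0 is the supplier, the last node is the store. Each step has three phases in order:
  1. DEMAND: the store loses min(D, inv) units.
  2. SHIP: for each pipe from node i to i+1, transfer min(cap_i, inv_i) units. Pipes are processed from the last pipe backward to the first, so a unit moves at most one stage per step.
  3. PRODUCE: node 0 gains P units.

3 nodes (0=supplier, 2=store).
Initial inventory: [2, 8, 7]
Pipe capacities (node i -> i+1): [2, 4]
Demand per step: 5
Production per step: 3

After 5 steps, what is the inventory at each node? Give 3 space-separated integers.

Step 1: demand=5,sold=5 ship[1->2]=4 ship[0->1]=2 prod=3 -> inv=[3 6 6]
Step 2: demand=5,sold=5 ship[1->2]=4 ship[0->1]=2 prod=3 -> inv=[4 4 5]
Step 3: demand=5,sold=5 ship[1->2]=4 ship[0->1]=2 prod=3 -> inv=[5 2 4]
Step 4: demand=5,sold=4 ship[1->2]=2 ship[0->1]=2 prod=3 -> inv=[6 2 2]
Step 5: demand=5,sold=2 ship[1->2]=2 ship[0->1]=2 prod=3 -> inv=[7 2 2]

7 2 2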